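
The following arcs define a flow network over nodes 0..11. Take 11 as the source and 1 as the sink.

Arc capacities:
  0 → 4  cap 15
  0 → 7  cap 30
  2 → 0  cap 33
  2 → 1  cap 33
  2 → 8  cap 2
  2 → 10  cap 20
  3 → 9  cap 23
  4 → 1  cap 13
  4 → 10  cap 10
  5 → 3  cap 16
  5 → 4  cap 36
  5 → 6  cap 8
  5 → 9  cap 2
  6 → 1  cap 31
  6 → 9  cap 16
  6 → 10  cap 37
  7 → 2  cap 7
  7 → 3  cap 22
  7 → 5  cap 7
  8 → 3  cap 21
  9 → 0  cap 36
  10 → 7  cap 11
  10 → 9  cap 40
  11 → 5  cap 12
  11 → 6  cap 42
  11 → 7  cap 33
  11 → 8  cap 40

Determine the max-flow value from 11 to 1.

Maximum flow value: 51

augment #1: 11→6→1 bottleneck 31, total now 31
augment #2: 11→5→4→1 bottleneck 12, total now 43
augment #3: 11→7→2→1 bottleneck 7, total now 50
augment #4: 11→7→5→4→1 bottleneck 1, total now 51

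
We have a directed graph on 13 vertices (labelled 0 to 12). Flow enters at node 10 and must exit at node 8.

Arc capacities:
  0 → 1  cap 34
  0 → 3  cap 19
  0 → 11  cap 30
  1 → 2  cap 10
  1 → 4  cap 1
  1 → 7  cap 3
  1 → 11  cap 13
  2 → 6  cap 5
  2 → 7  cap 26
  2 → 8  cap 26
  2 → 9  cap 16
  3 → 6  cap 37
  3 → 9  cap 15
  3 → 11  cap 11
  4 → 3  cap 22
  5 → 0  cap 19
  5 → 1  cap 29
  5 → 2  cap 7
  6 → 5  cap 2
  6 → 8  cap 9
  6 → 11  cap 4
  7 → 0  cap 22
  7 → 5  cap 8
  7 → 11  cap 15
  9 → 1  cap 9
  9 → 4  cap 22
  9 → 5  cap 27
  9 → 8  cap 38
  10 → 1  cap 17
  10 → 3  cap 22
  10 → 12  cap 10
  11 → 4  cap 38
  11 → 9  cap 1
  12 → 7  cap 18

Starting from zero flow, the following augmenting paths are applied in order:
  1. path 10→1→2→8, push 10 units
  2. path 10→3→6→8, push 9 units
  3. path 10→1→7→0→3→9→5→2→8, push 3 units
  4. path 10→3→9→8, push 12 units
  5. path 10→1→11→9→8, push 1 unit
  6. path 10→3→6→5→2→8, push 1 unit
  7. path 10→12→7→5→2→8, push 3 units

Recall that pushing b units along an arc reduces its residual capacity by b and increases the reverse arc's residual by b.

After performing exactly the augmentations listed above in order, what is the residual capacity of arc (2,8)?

Residual capacity of (2,8): 9

after path 1 (10→1→2→8, push 10): res(2,8)=16
after path 2 (10→3→6→8, push 9): res(2,8)=16
after path 3 (10→1→7→0→3→9→5→2→8, push 3): res(2,8)=13
after path 4 (10→3→9→8, push 12): res(2,8)=13
after path 5 (10→1→11→9→8, push 1): res(2,8)=13
after path 6 (10→3→6→5→2→8, push 1): res(2,8)=12
after path 7 (10→12→7→5→2→8, push 3): res(2,8)=9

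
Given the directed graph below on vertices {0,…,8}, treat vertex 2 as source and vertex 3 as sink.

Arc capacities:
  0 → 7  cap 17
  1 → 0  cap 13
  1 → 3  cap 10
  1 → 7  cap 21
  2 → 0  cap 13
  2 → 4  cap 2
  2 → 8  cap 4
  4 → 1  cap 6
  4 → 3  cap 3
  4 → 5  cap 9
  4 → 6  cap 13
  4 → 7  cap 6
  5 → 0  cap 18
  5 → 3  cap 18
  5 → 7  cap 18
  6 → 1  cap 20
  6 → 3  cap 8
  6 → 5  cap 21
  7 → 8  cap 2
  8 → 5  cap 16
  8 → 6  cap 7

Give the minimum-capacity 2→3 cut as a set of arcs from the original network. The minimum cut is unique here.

augment #1: 2→4→3 push 2
augment #2: 2→8→5→3 push 4
augment #3: 2→0→7→8→5→3 push 2
max flow = 8; residual-reachable set from 2 gives S-side
cut edges (S→T): {(2,4), (2,8), (7,8)} total cap 8

Min-cut arcs: {(2,4), (2,8), (7,8)} (total capacity 8)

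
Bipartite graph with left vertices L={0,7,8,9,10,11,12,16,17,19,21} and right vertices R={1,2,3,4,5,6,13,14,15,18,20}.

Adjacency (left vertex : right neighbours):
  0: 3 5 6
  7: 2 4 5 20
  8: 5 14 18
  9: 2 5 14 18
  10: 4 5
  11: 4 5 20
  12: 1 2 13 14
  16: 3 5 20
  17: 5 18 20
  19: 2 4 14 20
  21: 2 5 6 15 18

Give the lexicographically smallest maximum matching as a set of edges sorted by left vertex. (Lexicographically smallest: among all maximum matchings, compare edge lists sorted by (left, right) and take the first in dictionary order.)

|M| = 10 (so the lex-smallest maximum matching has 10 edges)
process left vertices in ascending order; for each, take the smallest-labelled available neighbour that still permits 10 edges overall, or leave it unmatched if none does
lex-smallest matching: {0-6, 7-2, 8-5, 9-14, 10-4, 11-20, 12-1, 16-3, 17-18, 21-15}

Lex-smallest maximum matching: {(0,6), (7,2), (8,5), (9,14), (10,4), (11,20), (12,1), (16,3), (17,18), (21,15)}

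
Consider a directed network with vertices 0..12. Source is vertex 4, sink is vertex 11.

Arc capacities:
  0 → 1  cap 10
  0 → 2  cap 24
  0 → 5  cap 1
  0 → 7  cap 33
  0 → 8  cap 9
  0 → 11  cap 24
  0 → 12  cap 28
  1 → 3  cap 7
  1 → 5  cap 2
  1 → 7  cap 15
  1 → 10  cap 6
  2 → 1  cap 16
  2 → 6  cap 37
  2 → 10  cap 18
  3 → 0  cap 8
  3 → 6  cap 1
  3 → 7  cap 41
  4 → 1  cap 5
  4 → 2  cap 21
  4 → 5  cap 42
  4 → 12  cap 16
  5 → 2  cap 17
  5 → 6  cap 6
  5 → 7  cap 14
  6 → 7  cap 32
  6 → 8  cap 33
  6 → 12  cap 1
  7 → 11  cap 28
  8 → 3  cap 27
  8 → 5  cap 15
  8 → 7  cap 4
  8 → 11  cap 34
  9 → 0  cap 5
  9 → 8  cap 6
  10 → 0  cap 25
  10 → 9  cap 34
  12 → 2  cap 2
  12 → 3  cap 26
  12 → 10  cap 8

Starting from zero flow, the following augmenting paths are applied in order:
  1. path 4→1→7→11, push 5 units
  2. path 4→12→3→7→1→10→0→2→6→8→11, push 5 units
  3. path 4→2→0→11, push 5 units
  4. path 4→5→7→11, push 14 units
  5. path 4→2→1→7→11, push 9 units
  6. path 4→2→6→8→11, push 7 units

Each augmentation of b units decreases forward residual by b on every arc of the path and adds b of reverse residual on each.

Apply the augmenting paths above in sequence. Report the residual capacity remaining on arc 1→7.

after path 1 (4→1→7→11, push 5): res(1,7)=10
after path 2 (4→12→3→7→1→10→0→2→6→8→11, push 5): res(1,7)=15
after path 3 (4→2→0→11, push 5): res(1,7)=15
after path 4 (4→5→7→11, push 14): res(1,7)=15
after path 5 (4→2→1→7→11, push 9): res(1,7)=6
after path 6 (4→2→6→8→11, push 7): res(1,7)=6

Residual capacity of (1,7): 6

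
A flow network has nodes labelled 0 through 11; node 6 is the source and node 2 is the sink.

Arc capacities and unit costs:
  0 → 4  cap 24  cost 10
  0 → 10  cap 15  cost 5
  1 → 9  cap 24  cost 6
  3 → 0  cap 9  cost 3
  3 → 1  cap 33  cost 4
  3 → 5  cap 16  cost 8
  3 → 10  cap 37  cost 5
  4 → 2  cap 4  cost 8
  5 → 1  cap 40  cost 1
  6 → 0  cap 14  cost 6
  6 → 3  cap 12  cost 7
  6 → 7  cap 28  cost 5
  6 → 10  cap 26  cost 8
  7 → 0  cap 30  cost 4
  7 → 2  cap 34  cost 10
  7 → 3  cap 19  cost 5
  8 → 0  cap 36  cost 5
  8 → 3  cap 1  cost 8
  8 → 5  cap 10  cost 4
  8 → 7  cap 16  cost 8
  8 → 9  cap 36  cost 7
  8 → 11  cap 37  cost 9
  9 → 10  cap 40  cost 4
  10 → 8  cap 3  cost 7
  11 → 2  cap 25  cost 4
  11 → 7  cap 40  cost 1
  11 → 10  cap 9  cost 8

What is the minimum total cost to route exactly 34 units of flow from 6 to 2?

shortest-cost path #1: 6→7→2 push 28 @ unit cost 15 (adds 420)
shortest-cost path #2: 6→0→4→2 push 4 @ unit cost 24 (adds 96)
shortest-cost path #3: 6→10→8→11→2 push 2 @ unit cost 28 (adds 56)
total cost = 572

Minimum cost for 34 units: 572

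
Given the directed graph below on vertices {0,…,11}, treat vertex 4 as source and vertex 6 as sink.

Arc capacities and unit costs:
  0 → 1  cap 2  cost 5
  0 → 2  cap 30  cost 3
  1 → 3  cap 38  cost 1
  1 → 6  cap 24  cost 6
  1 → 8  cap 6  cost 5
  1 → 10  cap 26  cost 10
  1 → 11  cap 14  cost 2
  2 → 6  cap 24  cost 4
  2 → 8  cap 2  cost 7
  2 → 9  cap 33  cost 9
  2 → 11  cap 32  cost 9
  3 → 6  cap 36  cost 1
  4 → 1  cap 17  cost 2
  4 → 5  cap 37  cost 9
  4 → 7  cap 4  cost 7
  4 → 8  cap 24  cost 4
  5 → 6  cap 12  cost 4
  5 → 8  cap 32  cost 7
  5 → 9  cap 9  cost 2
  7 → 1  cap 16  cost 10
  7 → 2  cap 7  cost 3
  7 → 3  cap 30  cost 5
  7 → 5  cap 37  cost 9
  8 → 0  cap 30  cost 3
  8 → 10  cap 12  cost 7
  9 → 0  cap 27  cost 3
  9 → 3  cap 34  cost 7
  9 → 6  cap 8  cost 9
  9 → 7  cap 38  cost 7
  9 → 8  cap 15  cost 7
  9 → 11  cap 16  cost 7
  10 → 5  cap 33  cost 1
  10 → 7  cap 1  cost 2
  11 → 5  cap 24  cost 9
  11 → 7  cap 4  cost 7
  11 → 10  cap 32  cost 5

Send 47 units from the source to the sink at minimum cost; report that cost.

Minimum cost for 47 units: 472

shortest-cost path #1: 4→1→3→6 push 17 @ unit cost 4 (adds 68)
shortest-cost path #2: 4→5→6 push 12 @ unit cost 13 (adds 156)
shortest-cost path #3: 4→7→3→6 push 4 @ unit cost 13 (adds 52)
shortest-cost path #4: 4→8→0→2→6 push 14 @ unit cost 14 (adds 196)
total cost = 472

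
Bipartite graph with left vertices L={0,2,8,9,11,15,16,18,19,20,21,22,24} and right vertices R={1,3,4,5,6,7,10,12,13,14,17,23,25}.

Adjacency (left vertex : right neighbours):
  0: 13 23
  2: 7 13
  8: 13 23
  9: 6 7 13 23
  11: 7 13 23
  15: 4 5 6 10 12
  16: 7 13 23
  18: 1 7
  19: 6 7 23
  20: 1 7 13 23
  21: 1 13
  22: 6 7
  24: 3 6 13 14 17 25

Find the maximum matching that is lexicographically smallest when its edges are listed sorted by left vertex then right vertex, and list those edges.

|M| = 7 (so the lex-smallest maximum matching has 7 edges)
process left vertices in ascending order; for each, take the smallest-labelled available neighbour that still permits 7 edges overall, or leave it unmatched if none does
lex-smallest matching: {0-13, 2-7, 8-23, 9-6, 15-4, 18-1, 24-3}

Lex-smallest maximum matching: {(0,13), (2,7), (8,23), (9,6), (15,4), (18,1), (24,3)}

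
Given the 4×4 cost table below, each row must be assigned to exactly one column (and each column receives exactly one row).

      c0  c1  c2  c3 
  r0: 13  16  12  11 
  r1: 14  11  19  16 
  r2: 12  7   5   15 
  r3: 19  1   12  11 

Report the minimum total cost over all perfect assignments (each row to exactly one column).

Minimum assignment cost: 31

optimal assignment: row0→col3 (cost 11), row1→col0 (cost 14), row2→col2 (cost 5), row3→col1 (cost 1)
total = 11 + 14 + 5 + 1 = 31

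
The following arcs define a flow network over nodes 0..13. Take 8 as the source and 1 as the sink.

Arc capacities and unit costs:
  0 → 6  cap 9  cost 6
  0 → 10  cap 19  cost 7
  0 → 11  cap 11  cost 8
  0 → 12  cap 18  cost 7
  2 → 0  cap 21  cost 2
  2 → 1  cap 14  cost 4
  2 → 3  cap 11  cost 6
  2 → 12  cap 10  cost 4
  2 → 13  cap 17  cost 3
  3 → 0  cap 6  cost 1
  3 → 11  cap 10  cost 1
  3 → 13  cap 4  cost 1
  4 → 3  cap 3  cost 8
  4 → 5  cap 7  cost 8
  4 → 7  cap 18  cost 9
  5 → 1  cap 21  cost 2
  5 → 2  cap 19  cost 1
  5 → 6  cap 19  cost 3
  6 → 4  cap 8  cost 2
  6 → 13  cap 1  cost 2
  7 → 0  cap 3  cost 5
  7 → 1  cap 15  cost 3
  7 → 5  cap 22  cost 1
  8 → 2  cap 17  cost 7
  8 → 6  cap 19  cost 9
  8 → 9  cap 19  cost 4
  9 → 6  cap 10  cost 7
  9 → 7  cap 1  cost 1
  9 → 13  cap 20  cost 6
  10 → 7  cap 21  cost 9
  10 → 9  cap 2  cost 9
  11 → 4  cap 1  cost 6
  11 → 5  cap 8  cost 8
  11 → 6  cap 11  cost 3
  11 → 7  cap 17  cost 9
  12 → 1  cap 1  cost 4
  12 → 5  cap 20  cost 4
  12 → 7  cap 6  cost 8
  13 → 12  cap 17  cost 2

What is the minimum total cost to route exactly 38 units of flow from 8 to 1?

Minimum cost for 38 units: 582

shortest-cost path #1: 8→9→7→1 push 1 @ unit cost 8 (adds 8)
shortest-cost path #2: 8→2→1 push 14 @ unit cost 11 (adds 154)
shortest-cost path #3: 8→2→12→1 push 1 @ unit cost 15 (adds 15)
shortest-cost path #4: 8→2→12→5→1 push 2 @ unit cost 17 (adds 34)
shortest-cost path #5: 8→9→13→12→5→1 push 17 @ unit cost 18 (adds 306)
shortest-cost path #6: 8→6→4→5→1 push 2 @ unit cost 21 (adds 42)
shortest-cost path #7: 8→6→4→7→1 push 1 @ unit cost 23 (adds 23)
total cost = 582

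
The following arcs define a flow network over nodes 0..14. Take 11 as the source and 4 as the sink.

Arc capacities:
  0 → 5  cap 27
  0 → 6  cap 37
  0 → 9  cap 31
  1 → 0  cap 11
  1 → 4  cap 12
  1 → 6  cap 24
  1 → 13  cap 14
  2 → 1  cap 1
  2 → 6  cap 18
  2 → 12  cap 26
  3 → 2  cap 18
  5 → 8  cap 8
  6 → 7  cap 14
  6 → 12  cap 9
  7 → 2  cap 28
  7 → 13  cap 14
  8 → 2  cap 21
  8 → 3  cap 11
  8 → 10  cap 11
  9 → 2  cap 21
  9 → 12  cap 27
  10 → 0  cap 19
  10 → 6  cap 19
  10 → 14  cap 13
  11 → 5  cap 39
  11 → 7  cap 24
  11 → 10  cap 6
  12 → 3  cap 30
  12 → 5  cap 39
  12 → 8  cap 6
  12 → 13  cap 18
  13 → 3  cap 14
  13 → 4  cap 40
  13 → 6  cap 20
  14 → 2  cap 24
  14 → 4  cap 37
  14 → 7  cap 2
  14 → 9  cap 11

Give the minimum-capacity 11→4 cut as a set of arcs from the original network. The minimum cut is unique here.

Min-cut arcs: {(5,8), (11,7), (11,10)} (total capacity 38)

augment #1: 11→7→13→4 push 14
augment #2: 11→10→14→4 push 6
augment #3: 11→7→2→1→4 push 1
augment #4: 11→5→8→10→14→4 push 7
augment #5: 11→7→2→12→13→4 push 9
augment #6: 11→5→8→2→12→13→4 push 1
max flow = 38; residual-reachable set from 11 gives S-side
cut edges (S→T): {(5,8), (11,7), (11,10)} total cap 38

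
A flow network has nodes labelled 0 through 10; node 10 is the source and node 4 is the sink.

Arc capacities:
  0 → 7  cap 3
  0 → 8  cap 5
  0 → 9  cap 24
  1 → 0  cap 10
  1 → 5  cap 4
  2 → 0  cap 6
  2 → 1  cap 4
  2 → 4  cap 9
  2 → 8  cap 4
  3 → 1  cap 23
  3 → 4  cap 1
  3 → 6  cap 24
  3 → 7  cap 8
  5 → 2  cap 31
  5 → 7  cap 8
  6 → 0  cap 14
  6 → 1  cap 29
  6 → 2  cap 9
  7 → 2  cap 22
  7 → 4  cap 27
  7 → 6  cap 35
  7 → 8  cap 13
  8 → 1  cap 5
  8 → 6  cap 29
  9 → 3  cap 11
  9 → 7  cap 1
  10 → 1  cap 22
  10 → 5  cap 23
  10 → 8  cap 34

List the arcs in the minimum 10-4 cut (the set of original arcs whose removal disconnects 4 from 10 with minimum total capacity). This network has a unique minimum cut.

Min-cut arcs: {(0,7), (2,4), (3,4), (3,7), (5,7), (9,7)} (total capacity 30)

augment #1: 10→5→2→4 push 9
augment #2: 10→5→7→4 push 8
augment #3: 10→1→0→7→4 push 3
augment #4: 10→1→0→9→3→4 push 1
augment #5: 10→1→0→9→7→4 push 1
augment #6: 10→1→0→9→3→7→4 push 5
augment #7: 10→5→2→0→9→3→7→4 push 3
max flow = 30; residual-reachable set from 10 gives S-side
cut edges (S→T): {(0,7), (2,4), (3,4), (3,7), (5,7), (9,7)} total cap 30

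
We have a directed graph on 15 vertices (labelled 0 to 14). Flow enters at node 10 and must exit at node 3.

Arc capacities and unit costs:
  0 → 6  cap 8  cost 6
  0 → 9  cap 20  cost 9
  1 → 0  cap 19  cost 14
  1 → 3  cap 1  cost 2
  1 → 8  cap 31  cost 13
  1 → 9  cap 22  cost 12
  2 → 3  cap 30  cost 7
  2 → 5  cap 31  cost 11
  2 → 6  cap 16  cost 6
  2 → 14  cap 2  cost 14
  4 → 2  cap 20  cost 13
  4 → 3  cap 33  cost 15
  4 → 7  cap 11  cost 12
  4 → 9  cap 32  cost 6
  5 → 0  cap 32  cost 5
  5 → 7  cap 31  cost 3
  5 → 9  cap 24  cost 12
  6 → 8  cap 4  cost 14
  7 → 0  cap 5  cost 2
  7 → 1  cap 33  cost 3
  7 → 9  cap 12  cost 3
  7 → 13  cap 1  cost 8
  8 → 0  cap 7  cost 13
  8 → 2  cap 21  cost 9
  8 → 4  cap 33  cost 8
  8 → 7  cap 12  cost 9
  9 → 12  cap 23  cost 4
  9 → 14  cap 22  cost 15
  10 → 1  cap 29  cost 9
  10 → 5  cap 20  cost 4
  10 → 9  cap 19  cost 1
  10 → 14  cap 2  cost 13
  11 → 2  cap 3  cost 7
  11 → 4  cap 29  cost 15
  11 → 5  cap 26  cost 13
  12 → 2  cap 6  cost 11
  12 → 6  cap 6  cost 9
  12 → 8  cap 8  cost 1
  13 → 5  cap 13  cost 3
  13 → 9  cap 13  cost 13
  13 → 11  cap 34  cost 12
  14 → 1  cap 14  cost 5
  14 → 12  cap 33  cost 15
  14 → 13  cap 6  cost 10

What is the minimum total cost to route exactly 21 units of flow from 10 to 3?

shortest-cost path #1: 10→1→3 push 1 @ unit cost 11 (adds 11)
shortest-cost path #2: 10→9→12→8→2→3 push 8 @ unit cost 22 (adds 176)
shortest-cost path #3: 10→9→12→2→3 push 6 @ unit cost 23 (adds 138)
shortest-cost path #4: 10→1→8→2→3 push 6 @ unit cost 38 (adds 228)
total cost = 553

Minimum cost for 21 units: 553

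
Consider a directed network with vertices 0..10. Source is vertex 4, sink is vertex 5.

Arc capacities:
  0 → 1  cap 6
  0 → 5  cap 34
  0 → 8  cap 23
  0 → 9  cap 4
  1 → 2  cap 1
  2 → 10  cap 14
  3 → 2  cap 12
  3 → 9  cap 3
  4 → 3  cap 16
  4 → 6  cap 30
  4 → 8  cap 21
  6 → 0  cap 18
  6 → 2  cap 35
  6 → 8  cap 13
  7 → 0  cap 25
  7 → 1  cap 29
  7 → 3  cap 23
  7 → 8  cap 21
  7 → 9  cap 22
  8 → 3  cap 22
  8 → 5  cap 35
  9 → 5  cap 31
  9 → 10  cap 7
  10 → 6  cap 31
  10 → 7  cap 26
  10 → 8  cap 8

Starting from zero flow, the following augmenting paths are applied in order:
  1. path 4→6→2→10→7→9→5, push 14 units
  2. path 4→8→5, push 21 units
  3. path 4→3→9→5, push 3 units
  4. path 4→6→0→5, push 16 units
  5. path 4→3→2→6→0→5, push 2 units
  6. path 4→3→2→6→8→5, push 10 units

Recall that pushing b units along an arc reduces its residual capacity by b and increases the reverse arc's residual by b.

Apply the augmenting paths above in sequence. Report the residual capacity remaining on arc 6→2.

after path 1 (4→6→2→10→7→9→5, push 14): res(6,2)=21
after path 2 (4→8→5, push 21): res(6,2)=21
after path 3 (4→3→9→5, push 3): res(6,2)=21
after path 4 (4→6→0→5, push 16): res(6,2)=21
after path 5 (4→3→2→6→0→5, push 2): res(6,2)=23
after path 6 (4→3→2→6→8→5, push 10): res(6,2)=33

Residual capacity of (6,2): 33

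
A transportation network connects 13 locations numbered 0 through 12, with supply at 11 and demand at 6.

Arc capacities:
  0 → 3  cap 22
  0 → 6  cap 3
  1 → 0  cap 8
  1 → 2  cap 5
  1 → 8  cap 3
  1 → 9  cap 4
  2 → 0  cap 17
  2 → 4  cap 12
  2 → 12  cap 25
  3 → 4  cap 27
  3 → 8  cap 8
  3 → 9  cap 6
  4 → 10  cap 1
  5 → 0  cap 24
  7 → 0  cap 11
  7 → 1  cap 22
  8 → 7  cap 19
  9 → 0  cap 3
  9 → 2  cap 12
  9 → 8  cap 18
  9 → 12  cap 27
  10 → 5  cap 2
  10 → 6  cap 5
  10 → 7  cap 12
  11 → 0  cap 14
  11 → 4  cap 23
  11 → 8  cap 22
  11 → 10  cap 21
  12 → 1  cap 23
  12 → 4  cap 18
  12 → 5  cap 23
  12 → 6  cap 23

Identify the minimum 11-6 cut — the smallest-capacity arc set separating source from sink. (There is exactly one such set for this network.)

augment #1: 11→0→6 push 3
augment #2: 11→10→6 push 5
augment #3: 11→0→3→9→12→6 push 6
augment #4: 11→8→7→1→2→12→6 push 5
augment #5: 11→8→7→1→9→12→6 push 4
max flow = 23; residual-reachable set from 11 gives S-side
cut edges (S→T): {(0,6), (1,2), (1,9), (3,9), (10,6)} total cap 23

Min-cut arcs: {(0,6), (1,2), (1,9), (3,9), (10,6)} (total capacity 23)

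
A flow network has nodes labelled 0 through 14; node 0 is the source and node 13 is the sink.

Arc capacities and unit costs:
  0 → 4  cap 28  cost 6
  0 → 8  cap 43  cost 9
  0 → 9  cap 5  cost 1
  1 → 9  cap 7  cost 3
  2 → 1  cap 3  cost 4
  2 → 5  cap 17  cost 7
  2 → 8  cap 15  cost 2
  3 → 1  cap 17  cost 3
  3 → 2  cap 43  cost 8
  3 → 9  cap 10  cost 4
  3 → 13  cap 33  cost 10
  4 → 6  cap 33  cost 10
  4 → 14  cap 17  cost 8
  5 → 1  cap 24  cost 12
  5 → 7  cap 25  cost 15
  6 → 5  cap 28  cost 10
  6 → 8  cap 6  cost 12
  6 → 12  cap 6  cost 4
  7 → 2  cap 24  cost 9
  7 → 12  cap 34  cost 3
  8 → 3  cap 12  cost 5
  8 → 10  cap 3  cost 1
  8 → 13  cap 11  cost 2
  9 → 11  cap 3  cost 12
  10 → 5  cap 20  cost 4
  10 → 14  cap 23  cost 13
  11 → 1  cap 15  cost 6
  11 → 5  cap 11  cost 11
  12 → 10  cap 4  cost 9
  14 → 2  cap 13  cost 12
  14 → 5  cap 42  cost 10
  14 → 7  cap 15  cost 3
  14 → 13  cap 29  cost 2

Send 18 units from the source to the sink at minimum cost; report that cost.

shortest-cost path #1: 0→8→13 push 11 @ unit cost 11 (adds 121)
shortest-cost path #2: 0→4→14→13 push 7 @ unit cost 16 (adds 112)
total cost = 233

Minimum cost for 18 units: 233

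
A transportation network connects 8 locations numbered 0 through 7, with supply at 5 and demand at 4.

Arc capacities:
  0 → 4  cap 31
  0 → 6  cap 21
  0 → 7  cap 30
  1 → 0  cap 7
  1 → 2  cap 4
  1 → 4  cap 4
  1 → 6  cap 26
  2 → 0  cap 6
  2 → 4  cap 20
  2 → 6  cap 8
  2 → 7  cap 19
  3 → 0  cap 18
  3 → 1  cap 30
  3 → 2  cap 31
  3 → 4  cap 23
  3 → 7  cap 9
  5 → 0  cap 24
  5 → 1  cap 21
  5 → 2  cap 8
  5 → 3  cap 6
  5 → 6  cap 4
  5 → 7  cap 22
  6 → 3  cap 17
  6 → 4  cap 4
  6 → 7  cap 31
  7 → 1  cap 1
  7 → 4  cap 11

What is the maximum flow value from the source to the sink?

augment #1: 5→0→4 bottleneck 24, total now 24
augment #2: 5→1→4 bottleneck 4, total now 28
augment #3: 5→2→4 bottleneck 8, total now 36
augment #4: 5→3→4 bottleneck 6, total now 42
augment #5: 5→6→4 bottleneck 4, total now 46
augment #6: 5→7→4 bottleneck 11, total now 57
augment #7: 5→1→0→4 bottleneck 7, total now 64
augment #8: 5→1→2→4 bottleneck 4, total now 68
augment #9: 5→1→6→3→4 bottleneck 6, total now 74
augment #10: 5→7→1→6→3→4 bottleneck 1, total now 75

Maximum flow value: 75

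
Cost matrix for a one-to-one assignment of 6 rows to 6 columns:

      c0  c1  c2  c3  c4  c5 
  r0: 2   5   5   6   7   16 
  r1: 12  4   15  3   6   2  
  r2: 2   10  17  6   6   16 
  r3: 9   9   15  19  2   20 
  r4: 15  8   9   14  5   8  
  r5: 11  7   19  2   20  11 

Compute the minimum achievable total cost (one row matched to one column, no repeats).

optimal assignment: row0→col2 (cost 5), row1→col5 (cost 2), row2→col0 (cost 2), row3→col4 (cost 2), row4→col1 (cost 8), row5→col3 (cost 2)
total = 5 + 2 + 2 + 2 + 8 + 2 = 21

Minimum assignment cost: 21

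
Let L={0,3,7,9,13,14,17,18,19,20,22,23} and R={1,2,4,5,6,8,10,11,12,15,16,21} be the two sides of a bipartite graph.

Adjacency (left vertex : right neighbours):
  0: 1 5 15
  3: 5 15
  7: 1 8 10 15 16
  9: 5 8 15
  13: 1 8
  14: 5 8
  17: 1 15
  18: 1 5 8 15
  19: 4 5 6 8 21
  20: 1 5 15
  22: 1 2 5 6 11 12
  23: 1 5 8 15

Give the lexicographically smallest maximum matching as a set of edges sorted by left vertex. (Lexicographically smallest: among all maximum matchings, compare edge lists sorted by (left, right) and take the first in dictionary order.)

|M| = 7 (so the lex-smallest maximum matching has 7 edges)
process left vertices in ascending order; for each, take the smallest-labelled available neighbour that still permits 7 edges overall, or leave it unmatched if none does
lex-smallest matching: {0-1, 3-5, 7-10, 9-8, 17-15, 19-4, 22-2}

Lex-smallest maximum matching: {(0,1), (3,5), (7,10), (9,8), (17,15), (19,4), (22,2)}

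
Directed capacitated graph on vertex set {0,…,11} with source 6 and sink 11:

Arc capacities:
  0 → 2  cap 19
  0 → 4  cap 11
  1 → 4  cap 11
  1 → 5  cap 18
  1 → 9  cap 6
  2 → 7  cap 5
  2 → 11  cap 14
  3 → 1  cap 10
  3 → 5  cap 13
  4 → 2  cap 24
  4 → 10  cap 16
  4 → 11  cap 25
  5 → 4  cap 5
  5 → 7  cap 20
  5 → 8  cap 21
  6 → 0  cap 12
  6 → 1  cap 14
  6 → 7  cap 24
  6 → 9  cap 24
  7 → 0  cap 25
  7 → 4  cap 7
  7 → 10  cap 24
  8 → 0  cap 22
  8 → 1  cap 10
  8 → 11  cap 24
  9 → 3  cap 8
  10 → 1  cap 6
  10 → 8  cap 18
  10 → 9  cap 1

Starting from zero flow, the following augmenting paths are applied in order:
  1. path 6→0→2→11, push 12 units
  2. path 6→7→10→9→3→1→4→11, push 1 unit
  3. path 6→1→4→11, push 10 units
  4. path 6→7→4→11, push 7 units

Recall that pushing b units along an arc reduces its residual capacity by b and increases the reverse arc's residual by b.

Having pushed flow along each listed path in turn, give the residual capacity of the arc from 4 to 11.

Residual capacity of (4,11): 7

after path 1 (6→0→2→11, push 12): res(4,11)=25
after path 2 (6→7→10→9→3→1→4→11, push 1): res(4,11)=24
after path 3 (6→1→4→11, push 10): res(4,11)=14
after path 4 (6→7→4→11, push 7): res(4,11)=7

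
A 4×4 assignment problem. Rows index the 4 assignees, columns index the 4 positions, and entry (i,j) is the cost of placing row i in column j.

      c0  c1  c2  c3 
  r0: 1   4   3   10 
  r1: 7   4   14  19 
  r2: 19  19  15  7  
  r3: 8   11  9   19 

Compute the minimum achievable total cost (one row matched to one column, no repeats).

Minimum assignment cost: 21

optimal assignment: row0→col0 (cost 1), row1→col1 (cost 4), row2→col3 (cost 7), row3→col2 (cost 9)
total = 1 + 4 + 7 + 9 = 21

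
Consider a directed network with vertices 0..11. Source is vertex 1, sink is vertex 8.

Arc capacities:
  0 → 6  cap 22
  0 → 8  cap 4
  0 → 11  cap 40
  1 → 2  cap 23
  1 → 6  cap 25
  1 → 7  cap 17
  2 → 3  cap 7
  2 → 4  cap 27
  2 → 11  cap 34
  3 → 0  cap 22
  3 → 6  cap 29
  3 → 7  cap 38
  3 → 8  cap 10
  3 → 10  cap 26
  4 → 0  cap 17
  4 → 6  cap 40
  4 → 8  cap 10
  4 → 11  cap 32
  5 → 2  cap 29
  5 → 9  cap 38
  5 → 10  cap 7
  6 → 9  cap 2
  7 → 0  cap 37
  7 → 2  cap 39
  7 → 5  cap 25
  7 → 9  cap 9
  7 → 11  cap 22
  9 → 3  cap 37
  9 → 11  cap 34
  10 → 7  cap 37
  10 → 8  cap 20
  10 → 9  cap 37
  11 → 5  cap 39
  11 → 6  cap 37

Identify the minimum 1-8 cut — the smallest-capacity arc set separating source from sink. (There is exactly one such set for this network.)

augment #1: 1→2→3→8 push 7
augment #2: 1→2→4→8 push 10
augment #3: 1→7→0→8 push 4
augment #4: 1→6→9→3→8 push 2
augment #5: 1→7→5→10→8 push 7
augment #6: 1→7→9→3→8 push 1
augment #7: 1→7→9→3→10→8 push 5
augment #8: 1→2→11→5→9→3→10→8 push 6
max flow = 42; residual-reachable set from 1 gives S-side
cut edges (S→T): {(1,2), (1,7), (6,9)} total cap 42

Min-cut arcs: {(1,2), (1,7), (6,9)} (total capacity 42)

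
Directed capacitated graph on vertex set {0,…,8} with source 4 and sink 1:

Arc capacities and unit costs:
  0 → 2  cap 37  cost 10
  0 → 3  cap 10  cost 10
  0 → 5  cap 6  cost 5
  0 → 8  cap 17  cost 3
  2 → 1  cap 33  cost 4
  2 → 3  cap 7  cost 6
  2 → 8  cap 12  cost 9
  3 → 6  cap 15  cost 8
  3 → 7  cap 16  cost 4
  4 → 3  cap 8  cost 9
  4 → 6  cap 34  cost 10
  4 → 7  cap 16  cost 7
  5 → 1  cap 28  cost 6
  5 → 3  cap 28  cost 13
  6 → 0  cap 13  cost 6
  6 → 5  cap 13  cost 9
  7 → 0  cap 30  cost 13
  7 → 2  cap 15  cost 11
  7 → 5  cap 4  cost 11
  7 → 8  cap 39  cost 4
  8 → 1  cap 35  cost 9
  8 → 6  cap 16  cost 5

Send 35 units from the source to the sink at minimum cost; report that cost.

Minimum cost for 35 units: 801

shortest-cost path #1: 4→7→8→1 push 16 @ unit cost 20 (adds 320)
shortest-cost path #2: 4→6→5→1 push 13 @ unit cost 25 (adds 325)
shortest-cost path #3: 4→3→7→8→1 push 6 @ unit cost 26 (adds 156)
total cost = 801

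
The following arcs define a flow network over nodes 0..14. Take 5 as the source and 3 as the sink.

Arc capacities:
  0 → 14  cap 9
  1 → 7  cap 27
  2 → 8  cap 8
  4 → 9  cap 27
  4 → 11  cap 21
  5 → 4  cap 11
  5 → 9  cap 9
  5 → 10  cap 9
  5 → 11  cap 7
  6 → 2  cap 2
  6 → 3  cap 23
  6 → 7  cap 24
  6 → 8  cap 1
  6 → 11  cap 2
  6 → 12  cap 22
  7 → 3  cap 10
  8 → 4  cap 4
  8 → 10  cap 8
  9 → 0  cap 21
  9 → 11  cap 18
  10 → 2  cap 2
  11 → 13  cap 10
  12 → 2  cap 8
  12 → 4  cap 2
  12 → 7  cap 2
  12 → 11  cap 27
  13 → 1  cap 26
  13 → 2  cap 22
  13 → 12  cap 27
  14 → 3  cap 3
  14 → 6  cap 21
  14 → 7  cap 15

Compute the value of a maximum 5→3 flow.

augment #1: 5→9→0→14→3 bottleneck 3, total now 3
augment #2: 5→9→0→14→6→3 bottleneck 6, total now 9
augment #3: 5→11→13→1→7→3 bottleneck 7, total now 16
augment #4: 5→4→11→13→1→7→3 bottleneck 3, total now 19

Maximum flow value: 19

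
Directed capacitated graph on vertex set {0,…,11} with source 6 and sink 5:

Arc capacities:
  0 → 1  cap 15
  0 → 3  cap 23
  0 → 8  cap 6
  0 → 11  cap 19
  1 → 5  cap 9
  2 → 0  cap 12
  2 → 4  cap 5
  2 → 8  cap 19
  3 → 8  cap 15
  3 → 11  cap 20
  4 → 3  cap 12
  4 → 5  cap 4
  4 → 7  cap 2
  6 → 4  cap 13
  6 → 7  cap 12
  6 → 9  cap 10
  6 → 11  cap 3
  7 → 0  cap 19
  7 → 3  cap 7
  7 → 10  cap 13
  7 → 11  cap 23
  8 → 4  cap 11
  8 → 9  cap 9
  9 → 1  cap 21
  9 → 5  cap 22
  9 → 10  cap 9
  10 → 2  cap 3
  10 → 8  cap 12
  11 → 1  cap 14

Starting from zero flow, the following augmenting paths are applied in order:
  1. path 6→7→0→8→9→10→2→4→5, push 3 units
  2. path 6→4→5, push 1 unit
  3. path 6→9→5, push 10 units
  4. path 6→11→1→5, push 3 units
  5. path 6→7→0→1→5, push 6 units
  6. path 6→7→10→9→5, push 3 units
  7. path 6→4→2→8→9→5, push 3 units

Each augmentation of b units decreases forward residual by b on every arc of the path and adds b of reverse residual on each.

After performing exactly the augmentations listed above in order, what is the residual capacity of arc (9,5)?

Residual capacity of (9,5): 6

after path 1 (6→7→0→8→9→10→2→4→5, push 3): res(9,5)=22
after path 2 (6→4→5, push 1): res(9,5)=22
after path 3 (6→9→5, push 10): res(9,5)=12
after path 4 (6→11→1→5, push 3): res(9,5)=12
after path 5 (6→7→0→1→5, push 6): res(9,5)=12
after path 6 (6→7→10→9→5, push 3): res(9,5)=9
after path 7 (6→4→2→8→9→5, push 3): res(9,5)=6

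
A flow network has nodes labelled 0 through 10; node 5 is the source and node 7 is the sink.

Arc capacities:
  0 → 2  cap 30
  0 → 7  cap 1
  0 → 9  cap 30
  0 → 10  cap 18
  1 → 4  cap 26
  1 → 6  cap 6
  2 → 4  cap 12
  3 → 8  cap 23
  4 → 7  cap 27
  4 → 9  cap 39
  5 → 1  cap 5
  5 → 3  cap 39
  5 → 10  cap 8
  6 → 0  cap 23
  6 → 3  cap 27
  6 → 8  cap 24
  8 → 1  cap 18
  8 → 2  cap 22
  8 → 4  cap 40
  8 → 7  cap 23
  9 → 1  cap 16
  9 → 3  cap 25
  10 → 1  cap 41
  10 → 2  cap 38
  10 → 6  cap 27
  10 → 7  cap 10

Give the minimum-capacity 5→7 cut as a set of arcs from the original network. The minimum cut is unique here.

augment #1: 5→10→7 push 8
augment #2: 5→1→4→7 push 5
augment #3: 5→3→8→7 push 23
max flow = 36; residual-reachable set from 5 gives S-side
cut edges (S→T): {(3,8), (5,1), (5,10)} total cap 36

Min-cut arcs: {(3,8), (5,1), (5,10)} (total capacity 36)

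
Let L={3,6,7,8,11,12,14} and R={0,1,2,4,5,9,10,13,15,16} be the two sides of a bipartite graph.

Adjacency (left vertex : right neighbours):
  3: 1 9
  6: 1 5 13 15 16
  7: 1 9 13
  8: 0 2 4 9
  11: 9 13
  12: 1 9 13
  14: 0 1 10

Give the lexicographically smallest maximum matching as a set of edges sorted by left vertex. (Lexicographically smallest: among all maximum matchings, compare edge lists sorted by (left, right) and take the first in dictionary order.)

Lex-smallest maximum matching: {(3,1), (6,5), (7,9), (8,0), (11,13), (14,10)}

|M| = 6 (so the lex-smallest maximum matching has 6 edges)
process left vertices in ascending order; for each, take the smallest-labelled available neighbour that still permits 6 edges overall, or leave it unmatched if none does
lex-smallest matching: {3-1, 6-5, 7-9, 8-0, 11-13, 14-10}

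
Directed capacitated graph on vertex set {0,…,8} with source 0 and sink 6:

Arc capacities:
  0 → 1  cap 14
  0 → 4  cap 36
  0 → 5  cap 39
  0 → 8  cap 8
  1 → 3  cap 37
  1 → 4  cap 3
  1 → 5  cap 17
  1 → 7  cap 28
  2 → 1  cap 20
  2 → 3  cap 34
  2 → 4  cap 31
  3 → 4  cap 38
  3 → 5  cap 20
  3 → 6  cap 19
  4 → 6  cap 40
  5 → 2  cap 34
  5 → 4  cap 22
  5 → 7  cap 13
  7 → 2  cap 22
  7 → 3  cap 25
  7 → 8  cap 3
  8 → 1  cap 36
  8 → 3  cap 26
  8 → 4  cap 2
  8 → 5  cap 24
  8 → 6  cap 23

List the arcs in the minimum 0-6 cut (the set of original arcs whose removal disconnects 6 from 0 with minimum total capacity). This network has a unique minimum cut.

augment #1: 0→4→6 push 36
augment #2: 0→8→6 push 8
augment #3: 0→1→3→6 push 14
augment #4: 0→5→4→6 push 4
augment #5: 0→5→2→3→6 push 5
augment #6: 0→5→7→8→6 push 3
max flow = 70; residual-reachable set from 0 gives S-side
cut edges (S→T): {(0,8), (3,6), (4,6), (7,8)} total cap 70

Min-cut arcs: {(0,8), (3,6), (4,6), (7,8)} (total capacity 70)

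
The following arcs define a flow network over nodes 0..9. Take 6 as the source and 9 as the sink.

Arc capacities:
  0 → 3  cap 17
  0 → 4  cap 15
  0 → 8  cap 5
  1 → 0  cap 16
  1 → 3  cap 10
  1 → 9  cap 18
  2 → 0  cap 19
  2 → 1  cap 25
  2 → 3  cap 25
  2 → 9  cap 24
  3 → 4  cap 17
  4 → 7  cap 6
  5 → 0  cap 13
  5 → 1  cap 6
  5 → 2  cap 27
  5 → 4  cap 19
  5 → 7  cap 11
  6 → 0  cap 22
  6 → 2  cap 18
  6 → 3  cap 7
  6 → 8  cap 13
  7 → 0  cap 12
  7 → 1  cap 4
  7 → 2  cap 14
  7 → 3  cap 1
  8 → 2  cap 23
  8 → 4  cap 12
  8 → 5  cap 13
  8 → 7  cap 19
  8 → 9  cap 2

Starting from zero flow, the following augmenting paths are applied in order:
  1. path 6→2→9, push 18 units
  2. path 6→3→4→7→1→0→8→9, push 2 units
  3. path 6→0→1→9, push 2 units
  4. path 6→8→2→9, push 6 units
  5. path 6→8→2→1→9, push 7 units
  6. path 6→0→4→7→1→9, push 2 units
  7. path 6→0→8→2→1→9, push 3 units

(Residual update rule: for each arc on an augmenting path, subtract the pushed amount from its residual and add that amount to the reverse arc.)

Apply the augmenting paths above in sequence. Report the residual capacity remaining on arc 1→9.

Residual capacity of (1,9): 4

after path 1 (6→2→9, push 18): res(1,9)=18
after path 2 (6→3→4→7→1→0→8→9, push 2): res(1,9)=18
after path 3 (6→0→1→9, push 2): res(1,9)=16
after path 4 (6→8→2→9, push 6): res(1,9)=16
after path 5 (6→8→2→1→9, push 7): res(1,9)=9
after path 6 (6→0→4→7→1→9, push 2): res(1,9)=7
after path 7 (6→0→8→2→1→9, push 3): res(1,9)=4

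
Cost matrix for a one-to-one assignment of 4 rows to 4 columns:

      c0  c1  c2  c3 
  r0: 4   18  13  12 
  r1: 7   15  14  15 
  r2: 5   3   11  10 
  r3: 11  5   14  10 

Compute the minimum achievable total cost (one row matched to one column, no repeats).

Minimum assignment cost: 31

optimal assignment: row0→col0 (cost 4), row1→col2 (cost 14), row2→col1 (cost 3), row3→col3 (cost 10)
total = 4 + 14 + 3 + 10 = 31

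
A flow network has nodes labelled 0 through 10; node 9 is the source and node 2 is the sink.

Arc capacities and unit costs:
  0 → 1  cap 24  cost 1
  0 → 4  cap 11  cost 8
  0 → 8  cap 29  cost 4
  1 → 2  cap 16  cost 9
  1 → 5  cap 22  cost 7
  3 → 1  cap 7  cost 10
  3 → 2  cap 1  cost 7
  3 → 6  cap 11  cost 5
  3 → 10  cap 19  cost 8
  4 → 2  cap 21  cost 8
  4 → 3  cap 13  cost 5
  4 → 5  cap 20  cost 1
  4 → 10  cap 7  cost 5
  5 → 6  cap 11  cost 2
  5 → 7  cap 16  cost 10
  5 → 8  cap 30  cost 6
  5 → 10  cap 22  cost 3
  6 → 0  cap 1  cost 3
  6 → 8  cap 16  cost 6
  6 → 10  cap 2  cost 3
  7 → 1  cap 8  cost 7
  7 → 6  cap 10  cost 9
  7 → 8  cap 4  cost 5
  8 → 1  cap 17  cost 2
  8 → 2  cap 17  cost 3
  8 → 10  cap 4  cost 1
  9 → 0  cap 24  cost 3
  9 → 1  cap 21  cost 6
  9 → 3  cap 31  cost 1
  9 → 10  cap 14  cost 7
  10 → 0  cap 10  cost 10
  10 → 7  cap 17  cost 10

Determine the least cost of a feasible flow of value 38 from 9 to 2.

Minimum cost for 38 units: 488

shortest-cost path #1: 9→3→2 push 1 @ unit cost 8 (adds 8)
shortest-cost path #2: 9→0→8→2 push 17 @ unit cost 10 (adds 170)
shortest-cost path #3: 9→0→1→2 push 7 @ unit cost 13 (adds 91)
shortest-cost path #4: 9→1→2 push 9 @ unit cost 15 (adds 135)
shortest-cost path #5: 9→1→0→4→2 push 4 @ unit cost 21 (adds 84)
total cost = 488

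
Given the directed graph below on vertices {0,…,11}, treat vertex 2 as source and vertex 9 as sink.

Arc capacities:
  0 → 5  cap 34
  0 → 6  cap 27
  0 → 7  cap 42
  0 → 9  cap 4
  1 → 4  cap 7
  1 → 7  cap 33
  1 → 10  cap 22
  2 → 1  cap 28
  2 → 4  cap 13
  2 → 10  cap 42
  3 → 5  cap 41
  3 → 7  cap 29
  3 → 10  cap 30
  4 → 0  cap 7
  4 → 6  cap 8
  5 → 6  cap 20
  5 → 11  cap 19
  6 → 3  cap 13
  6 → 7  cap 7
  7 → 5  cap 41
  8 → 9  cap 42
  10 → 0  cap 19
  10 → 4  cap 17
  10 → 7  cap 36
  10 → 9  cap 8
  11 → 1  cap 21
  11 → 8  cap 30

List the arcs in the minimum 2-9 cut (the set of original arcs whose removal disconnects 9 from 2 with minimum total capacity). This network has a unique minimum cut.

Min-cut arcs: {(0,9), (5,11), (10,9)} (total capacity 31)

augment #1: 2→10→9 push 8
augment #2: 2→4→0→9 push 4
augment #3: 2→1→7→5→11→8→9 push 19
max flow = 31; residual-reachable set from 2 gives S-side
cut edges (S→T): {(0,9), (5,11), (10,9)} total cap 31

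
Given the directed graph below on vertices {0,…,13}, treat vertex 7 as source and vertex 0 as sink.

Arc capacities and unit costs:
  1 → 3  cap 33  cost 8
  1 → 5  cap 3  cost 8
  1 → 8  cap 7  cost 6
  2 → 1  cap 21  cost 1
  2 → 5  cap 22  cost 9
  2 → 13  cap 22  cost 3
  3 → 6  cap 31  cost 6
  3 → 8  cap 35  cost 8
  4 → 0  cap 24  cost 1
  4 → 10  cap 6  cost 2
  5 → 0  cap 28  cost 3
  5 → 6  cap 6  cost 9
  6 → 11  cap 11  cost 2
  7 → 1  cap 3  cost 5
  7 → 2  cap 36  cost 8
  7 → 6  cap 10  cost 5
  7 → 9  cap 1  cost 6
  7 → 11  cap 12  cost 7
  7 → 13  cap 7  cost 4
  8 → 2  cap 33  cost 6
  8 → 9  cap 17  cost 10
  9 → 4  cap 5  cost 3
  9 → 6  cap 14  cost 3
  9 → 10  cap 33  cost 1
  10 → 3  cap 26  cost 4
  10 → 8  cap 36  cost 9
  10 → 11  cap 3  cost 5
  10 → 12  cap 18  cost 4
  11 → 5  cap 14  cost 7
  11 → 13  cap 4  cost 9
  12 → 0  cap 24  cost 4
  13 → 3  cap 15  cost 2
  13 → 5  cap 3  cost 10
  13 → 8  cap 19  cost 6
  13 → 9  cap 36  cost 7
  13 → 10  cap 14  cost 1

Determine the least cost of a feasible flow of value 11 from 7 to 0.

Minimum cost for 11 units: 149

shortest-cost path #1: 7→9→4→0 push 1 @ unit cost 10 (adds 10)
shortest-cost path #2: 7→13→10→12→0 push 7 @ unit cost 13 (adds 91)
shortest-cost path #3: 7→1→5→0 push 3 @ unit cost 16 (adds 48)
total cost = 149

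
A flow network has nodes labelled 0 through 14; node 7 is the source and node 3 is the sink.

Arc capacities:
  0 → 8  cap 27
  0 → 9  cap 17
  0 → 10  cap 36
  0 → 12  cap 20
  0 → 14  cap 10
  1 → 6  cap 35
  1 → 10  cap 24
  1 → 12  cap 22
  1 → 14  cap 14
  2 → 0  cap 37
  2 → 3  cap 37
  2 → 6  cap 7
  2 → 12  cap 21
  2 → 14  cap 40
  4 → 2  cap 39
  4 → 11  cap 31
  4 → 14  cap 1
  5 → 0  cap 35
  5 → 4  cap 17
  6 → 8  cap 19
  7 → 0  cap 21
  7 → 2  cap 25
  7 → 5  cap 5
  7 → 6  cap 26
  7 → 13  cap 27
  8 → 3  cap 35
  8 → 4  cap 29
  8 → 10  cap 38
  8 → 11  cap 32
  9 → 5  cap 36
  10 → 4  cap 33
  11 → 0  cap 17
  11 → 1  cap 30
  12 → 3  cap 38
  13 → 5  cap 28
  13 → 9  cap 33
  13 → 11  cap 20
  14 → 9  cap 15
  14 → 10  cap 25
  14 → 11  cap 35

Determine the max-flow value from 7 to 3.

augment #1: 7→2→3 bottleneck 25, total now 25
augment #2: 7→0→8→3 bottleneck 21, total now 46
augment #3: 7→6→8→3 bottleneck 14, total now 60
augment #4: 7→5→0→12→3 bottleneck 5, total now 65
augment #5: 7→6→8→0→12→3 bottleneck 5, total now 70
augment #6: 7→13→5→0→12→3 bottleneck 10, total now 80
augment #7: 7→13→5→4→2→3 bottleneck 12, total now 92
augment #8: 7→13→11→1→12→3 bottleneck 5, total now 97

Maximum flow value: 97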